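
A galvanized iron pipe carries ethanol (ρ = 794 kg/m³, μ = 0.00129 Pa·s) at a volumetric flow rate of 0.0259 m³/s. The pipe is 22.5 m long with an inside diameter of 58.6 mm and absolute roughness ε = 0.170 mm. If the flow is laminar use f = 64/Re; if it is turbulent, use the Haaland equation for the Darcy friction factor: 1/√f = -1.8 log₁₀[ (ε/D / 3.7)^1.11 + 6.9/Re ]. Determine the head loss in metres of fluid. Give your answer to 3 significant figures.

Cross-sectional area A = πD²/4 = π(0.0586)²/4 = 0.002697 m²; mean velocity V = Q/A = 0.0259/0.002697 = 9.603 m/s.
Reynolds number Re = ρVD/μ = 794 · 9.603 · 0.0586 / 0.00129 = 3.464e+05.
Re > 4000 → turbulent. Relative roughness ε/D = 0.00017/0.0586 = 0.0029. Haaland: 1/√f = -1.8 log₁₀[(0.0029/3.7)^1.11 + 6.9/3.464e+05] = -1.8 log₁₀[0.000357 + 1.99e-05] = 6.163, so f = 0.02633.
Darcy-Weisbach: ΔP = f(L/D)(ρV²/2) = 0.02633·(22.5/0.0586)·(794·9.603²/2) = 0.02633·384·3.661e+04 = 3.701e+05 Pa.
Head loss h_f = ΔP/(ρg) = 3.701e+05/(794·9.81) = 47.5 m.

h_f ≈ 47.5 m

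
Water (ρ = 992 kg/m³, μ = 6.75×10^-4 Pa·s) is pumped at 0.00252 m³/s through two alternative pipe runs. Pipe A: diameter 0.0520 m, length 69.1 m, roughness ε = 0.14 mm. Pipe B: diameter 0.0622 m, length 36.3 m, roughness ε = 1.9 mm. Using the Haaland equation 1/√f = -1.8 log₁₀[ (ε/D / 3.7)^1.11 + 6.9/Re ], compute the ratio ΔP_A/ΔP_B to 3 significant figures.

ΔP_A/ΔP_B ≈ 2.15

Pipe A: V = Q/A = 0.00252/0.002124 = 1.187 m/s; Re = 9.068e+04; ε/D = 0.00269; Haaland → f = 0.02681; ΔP_A = f(L/D)(ρV²/2) = 2.488e+04 Pa.
Pipe B: V = Q/A = 0.00252/0.003039 = 0.8293 m/s; Re = 7.581e+04; ε/D = 0.0305; Haaland → f = 0.05812; ΔP_B = f(L/D)(ρV²/2) = 1.157e+04 Pa.
ΔP_A/ΔP_B = 2.488e+04/1.157e+04 = 2.15.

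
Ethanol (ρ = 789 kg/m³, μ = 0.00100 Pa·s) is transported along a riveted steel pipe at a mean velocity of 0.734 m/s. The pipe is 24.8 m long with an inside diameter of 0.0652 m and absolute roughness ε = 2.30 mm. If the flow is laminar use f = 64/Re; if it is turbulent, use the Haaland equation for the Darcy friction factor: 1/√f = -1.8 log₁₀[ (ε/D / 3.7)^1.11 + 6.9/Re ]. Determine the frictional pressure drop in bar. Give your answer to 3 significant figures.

Reynolds number Re = ρVD/μ = 789 · 0.734 · 0.0652 / 0.001 = 3.776e+04.
Re > 4000 → turbulent. Relative roughness ε/D = 0.0023/0.0652 = 0.0353. Haaland: 1/√f = -1.8 log₁₀[(0.0353/3.7)^1.11 + 6.9/3.776e+04] = -1.8 log₁₀[0.00571 + 0.000183] = 4.013, so f = 0.0621.
Darcy-Weisbach: ΔP = f(L/D)(ρV²/2) = 0.0621·(24.8/0.0652)·(789·0.734²/2) = 0.0621·380.4·212.5 = 5021 Pa.
ΔP = 5021 Pa = 0.0502 bar.

ΔP ≈ 0.0502 bar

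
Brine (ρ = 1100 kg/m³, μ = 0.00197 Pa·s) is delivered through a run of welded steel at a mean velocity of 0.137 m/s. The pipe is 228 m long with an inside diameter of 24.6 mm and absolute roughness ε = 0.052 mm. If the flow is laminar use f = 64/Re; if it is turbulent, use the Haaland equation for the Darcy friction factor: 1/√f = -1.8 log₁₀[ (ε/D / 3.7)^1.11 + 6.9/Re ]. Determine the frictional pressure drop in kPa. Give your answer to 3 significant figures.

Reynolds number Re = ρVD/μ = 1100 · 0.137 · 0.0246 / 0.00197 = 1882.
Re < 2300 → laminar flow, so f = 64/Re = 64/1882 = 0.03401 (the turbulent correlation is not needed).
Darcy-Weisbach: ΔP = f(L/D)(ρV²/2) = 0.03401·(228/0.0246)·(1100·0.137²/2) = 0.03401·9268·10.32 = 3254 Pa.
ΔP = 3254 Pa = 3.25 kPa.

ΔP ≈ 3.25 kPa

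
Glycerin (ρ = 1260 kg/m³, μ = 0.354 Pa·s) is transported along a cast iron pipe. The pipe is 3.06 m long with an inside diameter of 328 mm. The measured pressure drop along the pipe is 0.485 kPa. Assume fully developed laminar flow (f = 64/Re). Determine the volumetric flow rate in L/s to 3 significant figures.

For laminar flow, f = 64/Re with Re = ρVD/μ, so Darcy-Weisbach reduces to ΔP = 32μLV/D². Solving for V: V = ΔP·D²/(32μL) = 485·(0.328)²/(32·0.354·3.06) = 1.505 m/s.
Check: Re = ρVD/μ = 1260·1.505·0.328/0.354 = 1757 < 2300, so the laminar assumption holds.
Q = V·A = 1.505·(π/4·0.328²) = 0.1272 m³/s = 127 L/s.

Q ≈ 127 L/s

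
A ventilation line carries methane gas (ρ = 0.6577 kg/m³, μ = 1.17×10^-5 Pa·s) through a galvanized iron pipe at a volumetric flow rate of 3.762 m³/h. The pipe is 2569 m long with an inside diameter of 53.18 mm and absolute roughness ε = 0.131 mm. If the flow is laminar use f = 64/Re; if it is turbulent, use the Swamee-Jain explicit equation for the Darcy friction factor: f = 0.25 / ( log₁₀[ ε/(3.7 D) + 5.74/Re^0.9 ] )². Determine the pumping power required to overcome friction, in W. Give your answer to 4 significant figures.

P ≈ 0.1672 W

Q = 3.762 m³/h = 3.762/3600 = 0.001045 m³/s.
Cross-sectional area A = πD²/4 = π(0.05318)²/4 = 0.002221 m²; mean velocity V = Q/A = 0.001045/0.002221 = 0.4705 m/s.
Reynolds number Re = ρVD/μ = 0.6577 · 0.4705 · 0.05318 / 1.17e-05 = 1406.
Re < 2300 → laminar flow, so f = 64/Re = 64/1406 = 0.04551 (the turbulent correlation is not needed).
Darcy-Weisbach: ΔP = f(L/D)(ρV²/2) = 0.04551·(2569/0.05318)·(0.6577·0.4705²/2) = 0.04551·4.831e+04·0.07279 = 160 Pa.
Pumping power P = QΔP = 0.001045·160 = 0.16721 W = 0.1672 W.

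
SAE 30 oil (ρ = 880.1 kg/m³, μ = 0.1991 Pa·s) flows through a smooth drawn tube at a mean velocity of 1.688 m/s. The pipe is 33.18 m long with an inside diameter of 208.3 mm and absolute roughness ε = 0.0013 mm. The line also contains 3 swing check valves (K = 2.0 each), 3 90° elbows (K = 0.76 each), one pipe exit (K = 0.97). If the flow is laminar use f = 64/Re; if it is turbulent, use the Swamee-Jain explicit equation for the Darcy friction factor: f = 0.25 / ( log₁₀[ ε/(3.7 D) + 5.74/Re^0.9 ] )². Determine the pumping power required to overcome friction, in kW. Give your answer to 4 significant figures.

P ≈ 1.140 kW

Reynolds number Re = ρVD/μ = 880.1 · 1.688 · 0.2083 / 0.199 = 1554.
Re < 2300 → laminar flow, so f = 64/Re = 64/1554 = 0.04118 (the turbulent correlation is not needed).
Total minor-loss coefficient ΣK = 3·2 + 3·0.76 + 1·0.97 = 9.25.
ΔP = [f·L/D + ΣK]·(ρV²/2) = [0.04118·33.18/0.2083 + 9.25]·(880.1·1.688²/2) = [6.559 + 9.25]·1254 = 1.982e+04 Pa.
Q = V·A = 1.688·0.03408 = 0.05752 m³/s.
Pumping power P = QΔP = 0.05752·1.982e+04 = 1140.2 W = 1.140 kW.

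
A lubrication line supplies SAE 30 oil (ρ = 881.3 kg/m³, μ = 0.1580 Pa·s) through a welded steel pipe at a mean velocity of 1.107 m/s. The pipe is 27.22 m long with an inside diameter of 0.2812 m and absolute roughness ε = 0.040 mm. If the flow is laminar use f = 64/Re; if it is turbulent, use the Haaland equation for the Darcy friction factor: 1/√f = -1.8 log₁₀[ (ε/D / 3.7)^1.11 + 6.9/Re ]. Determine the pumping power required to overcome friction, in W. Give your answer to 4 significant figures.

P ≈ 132.5 W

Reynolds number Re = ρVD/μ = 881.3 · 1.107 · 0.2812 / 0.158 = 1736.
Re < 2300 → laminar flow, so f = 64/Re = 64/1736 = 0.03686 (the turbulent correlation is not needed).
Darcy-Weisbach: ΔP = f(L/D)(ρV²/2) = 0.03686·(27.22/0.2812)·(881.3·1.107²/2) = 0.03686·96.8·540 = 1927 Pa.
Q = V·A = 1.107·0.0621 = 0.06875 m³/s.
Pumping power P = QΔP = 0.06875·1927 = 132.46 W = 132.5 W.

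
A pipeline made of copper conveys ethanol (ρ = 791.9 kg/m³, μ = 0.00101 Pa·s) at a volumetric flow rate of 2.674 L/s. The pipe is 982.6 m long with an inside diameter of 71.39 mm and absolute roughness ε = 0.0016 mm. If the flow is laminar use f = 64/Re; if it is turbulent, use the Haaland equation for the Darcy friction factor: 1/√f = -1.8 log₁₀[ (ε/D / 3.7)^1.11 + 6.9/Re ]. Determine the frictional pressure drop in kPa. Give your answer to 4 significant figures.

ΔP ≈ 53.95 kPa

Q = 2.674 L/s = 2.674/1000 = 0.002674 m³/s.
Cross-sectional area A = πD²/4 = π(0.07139)²/4 = 0.004003 m²; mean velocity V = Q/A = 0.002674/0.004003 = 0.668 m/s.
Reynolds number Re = ρVD/μ = 791.9 · 0.668 · 0.07139 / 0.00101 = 3.739e+04.
Re > 4000 → turbulent. Relative roughness ε/D = 1.6e-06/0.07139 = 2.24e-05. Haaland: 1/√f = -1.8 log₁₀[(2.24e-05/3.7)^1.11 + 6.9/3.739e+04] = -1.8 log₁₀[1.62e-06 + 0.000185] = 6.714, so f = 0.02218.
Darcy-Weisbach: ΔP = f(L/D)(ρV²/2) = 0.02218·(982.6/0.07139)·(791.9·0.668²/2) = 0.02218·1.376e+04·176.7 = 5.395e+04 Pa.
ΔP = 5.395e+04 Pa = 53.95 kPa.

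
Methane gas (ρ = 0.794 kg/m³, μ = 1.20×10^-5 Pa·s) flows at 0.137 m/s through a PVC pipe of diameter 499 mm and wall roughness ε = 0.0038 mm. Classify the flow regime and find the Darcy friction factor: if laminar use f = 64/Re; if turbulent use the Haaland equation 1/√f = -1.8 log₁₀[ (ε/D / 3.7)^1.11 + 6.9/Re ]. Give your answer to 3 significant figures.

f ≈ 0.0389

Re = ρVD/μ = 0.794·0.137·0.499/1.2e-05 = 4523.
Re > 4000 → turbulent. ε/D = 3.8e-06/0.499 = 7.62e-06; Haaland: 1/√f = -1.8 log₁₀[4.87e-07 + 0.00153] = 5.07, so f = 0.03891.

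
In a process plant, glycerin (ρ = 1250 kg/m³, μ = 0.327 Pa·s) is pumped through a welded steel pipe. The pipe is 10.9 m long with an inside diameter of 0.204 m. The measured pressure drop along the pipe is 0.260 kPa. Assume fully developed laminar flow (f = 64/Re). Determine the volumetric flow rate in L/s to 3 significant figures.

For laminar flow, f = 64/Re with Re = ρVD/μ, so Darcy-Weisbach reduces to ΔP = 32μLV/D². Solving for V: V = ΔP·D²/(32μL) = 260·(0.204)²/(32·0.327·10.9) = 0.09487 m/s.
Check: Re = ρVD/μ = 1250·0.09487·0.204/0.327 = 73.98 < 2300, so the laminar assumption holds.
Q = V·A = 0.09487·(π/4·0.204²) = 0.003101 m³/s = 3.10 L/s.

Q ≈ 3.10 L/s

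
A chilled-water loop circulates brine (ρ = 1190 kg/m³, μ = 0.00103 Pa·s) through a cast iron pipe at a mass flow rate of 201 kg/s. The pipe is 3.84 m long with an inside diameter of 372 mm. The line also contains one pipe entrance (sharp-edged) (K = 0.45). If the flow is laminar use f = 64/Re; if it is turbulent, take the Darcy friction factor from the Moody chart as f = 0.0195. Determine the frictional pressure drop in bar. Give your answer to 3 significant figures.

ΔP ≈ 0.00936 bar

A = πD²/4 = π(0.372)²/4 = 0.1087 m²; mean velocity V = ṁ/(ρA) = 201/(1190 · 0.1087) = 1.554 m/s.
Reynolds number Re = ρVD/μ = 1190 · 1.554 · 0.372 / 0.00103 = 6.679e+05.
Re > 4000 → turbulent; use the Moody-chart value f = 0.0195.
Total minor-loss coefficient ΣK = 1·0.45 = 0.45.
ΔP = [f·L/D + ΣK]·(ρV²/2) = [0.0195·3.84/0.372 + 0.45]·(1190·1.554²/2) = [0.2013 + 0.45]·1437 = 935.9 Pa.
ΔP = 935.9 Pa = 0.00936 bar.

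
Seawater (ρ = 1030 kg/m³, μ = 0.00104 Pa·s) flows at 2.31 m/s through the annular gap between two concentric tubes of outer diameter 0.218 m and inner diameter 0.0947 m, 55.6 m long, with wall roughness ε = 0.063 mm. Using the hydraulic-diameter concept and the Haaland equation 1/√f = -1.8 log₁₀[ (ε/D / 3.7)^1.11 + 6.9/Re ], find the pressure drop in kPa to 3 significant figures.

ΔP ≈ 22.6 kPa

Hydraulic diameter D_h = 4A/P = D_o - D_i = 0.218 - 0.0947 = 0.1233 m.
Re = ρVD_h/μ = 1030·2.31·0.1233/0.00104 = 2.821e+05.
ε/D_h = 6.3e-05/0.1233 = 0.000511; Haaland gives 1/√f = -1.8 log₁₀[5.2e-05+2.45e-05] = 7.41, so f = 0.01821.
ΔP = f(L/D_h)(ρV²/2) = 0.01821·55.6/0.1233·2748 = 2.257e+04 Pa.
ΔP = 22.6 kPa.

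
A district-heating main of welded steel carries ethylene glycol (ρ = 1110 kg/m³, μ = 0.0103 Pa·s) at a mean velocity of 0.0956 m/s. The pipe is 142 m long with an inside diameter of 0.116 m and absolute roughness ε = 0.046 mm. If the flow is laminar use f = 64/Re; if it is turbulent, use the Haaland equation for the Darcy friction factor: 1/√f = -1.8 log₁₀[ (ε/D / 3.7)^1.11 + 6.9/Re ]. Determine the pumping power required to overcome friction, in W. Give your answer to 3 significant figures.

Reynolds number Re = ρVD/μ = 1110 · 0.0956 · 0.116 / 0.0103 = 1195.
Re < 2300 → laminar flow, so f = 64/Re = 64/1195 = 0.05355 (the turbulent correlation is not needed).
Darcy-Weisbach: ΔP = f(L/D)(ρV²/2) = 0.05355·(142/0.116)·(1110·0.0956²/2) = 0.05355·1224·5.072 = 332.5 Pa.
Q = V·A = 0.0956·0.01057 = 0.00101 m³/s.
Pumping power P = QΔP = 0.00101·332.5 = 0.3360 W = 0.336 W.

P ≈ 0.336 W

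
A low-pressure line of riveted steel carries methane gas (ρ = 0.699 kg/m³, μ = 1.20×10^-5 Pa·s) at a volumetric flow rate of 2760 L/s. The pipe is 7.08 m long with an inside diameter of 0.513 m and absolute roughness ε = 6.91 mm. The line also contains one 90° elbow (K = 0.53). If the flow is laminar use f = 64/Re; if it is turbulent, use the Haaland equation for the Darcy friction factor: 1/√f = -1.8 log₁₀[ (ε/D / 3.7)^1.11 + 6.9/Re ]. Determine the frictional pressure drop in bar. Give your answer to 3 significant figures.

Q = 2760 L/s = 2760/1000 = 2.76 m³/s.
Cross-sectional area A = πD²/4 = π(0.513)²/4 = 0.2067 m²; mean velocity V = Q/A = 2.76/0.2067 = 13.35 m/s.
Reynolds number Re = ρVD/μ = 0.699 · 13.35 · 0.513 / 1.2e-05 = 3.99e+05.
Re > 4000 → turbulent. Relative roughness ε/D = 0.00691/0.513 = 0.0135. Haaland: 1/√f = -1.8 log₁₀[(0.0135/3.7)^1.11 + 6.9/3.99e+05] = -1.8 log₁₀[0.00196 + 1.73e-05] = 4.866, so f = 0.04223.
Total minor-loss coefficient ΣK = 1·0.53 = 0.53.
ΔP = [f·L/D + ΣK]·(ρV²/2) = [0.04223·7.08/0.513 + 0.53]·(0.699·13.35²/2) = [0.5829 + 0.53]·62.32 = 69.35 Pa.
ΔP = 69.35 Pa = 6.94×10^-4 bar.

ΔP ≈ 6.94×10^-4 bar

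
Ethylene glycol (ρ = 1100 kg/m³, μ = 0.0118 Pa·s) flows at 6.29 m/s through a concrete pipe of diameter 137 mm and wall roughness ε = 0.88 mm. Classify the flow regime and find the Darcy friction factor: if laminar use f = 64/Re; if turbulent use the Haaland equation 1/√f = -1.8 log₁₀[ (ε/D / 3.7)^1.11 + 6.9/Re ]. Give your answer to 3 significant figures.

f ≈ 0.0338

Re = ρVD/μ = 1100·6.29·0.137/0.0118 = 8.033e+04.
Re > 4000 → turbulent. ε/D = 0.00088/0.137 = 0.00642; Haaland: 1/√f = -1.8 log₁₀[0.000863 + 8.59e-05] = 5.441, so f = 0.03378.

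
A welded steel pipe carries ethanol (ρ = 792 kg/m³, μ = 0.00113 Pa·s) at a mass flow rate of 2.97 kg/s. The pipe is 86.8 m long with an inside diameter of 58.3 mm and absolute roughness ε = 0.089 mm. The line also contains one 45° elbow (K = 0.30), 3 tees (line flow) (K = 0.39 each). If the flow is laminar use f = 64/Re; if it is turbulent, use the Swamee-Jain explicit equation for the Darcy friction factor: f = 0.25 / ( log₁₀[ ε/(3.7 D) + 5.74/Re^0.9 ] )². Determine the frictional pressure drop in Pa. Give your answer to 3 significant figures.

ΔP ≈ 30500 Pa

A = πD²/4 = π(0.0583)²/4 = 0.002669 m²; mean velocity V = ṁ/(ρA) = 2.97/(792 · 0.002669) = 1.405 m/s.
Reynolds number Re = ρVD/μ = 792 · 1.405 · 0.0583 / 0.00113 = 5.74e+04.
Re > 4000 → turbulent. Relative roughness ε/D = 8.9e-05/0.0583 = 0.00153. Swamee-Jain: f = 0.25/(log₁₀[0.00153/3.7 + 5.74/5.74e+04^0.9])² = 0.25/(log₁₀[0.000413 + 0.000299])² = 0.25/(-3.148)² = 0.02523.
Total minor-loss coefficient ΣK = 1·0.3 + 3·0.39 = 1.47.
ΔP = [f·L/D + ΣK]·(ρV²/2) = [0.02523·86.8/0.0583 + 1.47]·(792·1.405²/2) = [37.57 + 1.47]·781.5 = 3.051e+04 Pa.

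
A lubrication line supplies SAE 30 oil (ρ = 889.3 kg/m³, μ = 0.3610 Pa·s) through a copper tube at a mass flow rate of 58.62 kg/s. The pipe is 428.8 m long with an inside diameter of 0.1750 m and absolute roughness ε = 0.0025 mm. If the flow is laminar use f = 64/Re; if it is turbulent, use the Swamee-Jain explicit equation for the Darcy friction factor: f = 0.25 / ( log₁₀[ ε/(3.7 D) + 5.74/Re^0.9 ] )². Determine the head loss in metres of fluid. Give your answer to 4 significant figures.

A = πD²/4 = π(0.175)²/4 = 0.02405 m²; mean velocity V = ṁ/(ρA) = 58.62/(889.3 · 0.02405) = 2.741 m/s.
Reynolds number Re = ρVD/μ = 889.3 · 2.741 · 0.175 / 0.361 = 1181.
Re < 2300 → laminar flow, so f = 64/Re = 64/1181 = 0.05417 (the turbulent correlation is not needed).
Darcy-Weisbach: ΔP = f(L/D)(ρV²/2) = 0.05417·(428.8/0.175)·(889.3·2.741²/2) = 0.05417·2450·3339 = 4.433e+05 Pa.
Head loss h_f = ΔP/(ρg) = 4.433e+05/(889.3·9.81) = 50.81 m.

h_f ≈ 50.81 m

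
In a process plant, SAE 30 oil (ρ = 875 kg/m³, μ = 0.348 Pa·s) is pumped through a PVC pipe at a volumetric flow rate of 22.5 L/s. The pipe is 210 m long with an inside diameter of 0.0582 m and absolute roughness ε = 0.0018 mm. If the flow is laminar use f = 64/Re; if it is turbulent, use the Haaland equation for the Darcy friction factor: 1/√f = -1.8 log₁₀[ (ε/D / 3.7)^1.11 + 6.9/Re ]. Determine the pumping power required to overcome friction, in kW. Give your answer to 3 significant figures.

P ≈ 131 kW

Q = 22.5 L/s = 22.5/1000 = 0.0225 m³/s.
Cross-sectional area A = πD²/4 = π(0.0582)²/4 = 0.00266 m²; mean velocity V = Q/A = 0.0225/0.00266 = 8.458 m/s.
Reynolds number Re = ρVD/μ = 875 · 8.458 · 0.0582 / 0.348 = 1238.
Re < 2300 → laminar flow, so f = 64/Re = 64/1238 = 0.05171 (the turbulent correlation is not needed).
Darcy-Weisbach: ΔP = f(L/D)(ρV²/2) = 0.05171·(210/0.0582)·(875·8.458²/2) = 0.05171·3608·3.129e+04 = 5.839e+06 Pa.
Pumping power P = QΔP = 0.0225·5.839e+06 = 131400 W = 131 kW.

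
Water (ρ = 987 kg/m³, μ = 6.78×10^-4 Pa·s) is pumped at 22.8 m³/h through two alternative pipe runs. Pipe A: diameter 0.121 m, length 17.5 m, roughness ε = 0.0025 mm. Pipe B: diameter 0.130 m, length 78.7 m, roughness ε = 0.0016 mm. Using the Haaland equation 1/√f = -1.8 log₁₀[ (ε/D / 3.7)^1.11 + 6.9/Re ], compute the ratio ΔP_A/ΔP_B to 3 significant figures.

Pipe A: V = Q/A = 0.006333/0.0115 = 0.5508 m/s; Re = 9.702e+04; ε/D = 2.07e-05; Haaland → f = 0.01802; ΔP_A = f(L/D)(ρV²/2) = 390.1 Pa.
Pipe B: V = Q/A = 0.006333/0.01327 = 0.4772 m/s; Re = 9.03e+04; ε/D = 1.23e-05; Haaland → f = 0.01825; ΔP_B = f(L/D)(ρV²/2) = 1242 Pa.
ΔP_A/ΔP_B = 390.1/1242 = 0.314.

ΔP_A/ΔP_B ≈ 0.314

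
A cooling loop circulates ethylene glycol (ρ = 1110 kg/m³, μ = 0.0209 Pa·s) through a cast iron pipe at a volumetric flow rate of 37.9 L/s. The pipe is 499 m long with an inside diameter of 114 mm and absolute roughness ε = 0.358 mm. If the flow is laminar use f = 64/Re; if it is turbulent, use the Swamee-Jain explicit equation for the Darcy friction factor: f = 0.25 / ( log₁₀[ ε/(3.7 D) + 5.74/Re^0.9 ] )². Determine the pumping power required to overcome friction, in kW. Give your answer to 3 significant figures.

P ≈ 40.2 kW

Q = 37.9 L/s = 37.9/1000 = 0.0379 m³/s.
Cross-sectional area A = πD²/4 = π(0.114)²/4 = 0.01021 m²; mean velocity V = Q/A = 0.0379/0.01021 = 3.713 m/s.
Reynolds number Re = ρVD/μ = 1110 · 3.713 · 0.114 / 0.0209 = 2.248e+04.
Re > 4000 → turbulent. Relative roughness ε/D = 0.000358/0.114 = 0.00314. Swamee-Jain: f = 0.25/(log₁₀[0.00314/3.7 + 5.74/2.248e+04^0.9])² = 0.25/(log₁₀[0.000849 + 0.000695])² = 0.25/(-2.811)² = 0.03163.
Darcy-Weisbach: ΔP = f(L/D)(ρV²/2) = 0.03163·(499/0.114)·(1110·3.713²/2) = 0.03163·4377·7652 = 1.059e+06 Pa.
Pumping power P = QΔP = 0.0379·1.059e+06 = 40150 W = 40.2 kW.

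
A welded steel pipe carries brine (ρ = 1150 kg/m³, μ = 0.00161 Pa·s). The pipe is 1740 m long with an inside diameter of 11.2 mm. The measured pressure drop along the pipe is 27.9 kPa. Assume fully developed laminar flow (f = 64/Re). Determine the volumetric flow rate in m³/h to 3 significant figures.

Q ≈ 0.0138 m³/h

For laminar flow, f = 64/Re with Re = ρVD/μ, so Darcy-Weisbach reduces to ΔP = 32μLV/D². Solving for V: V = ΔP·D²/(32μL) = 2.79e+04·(0.0112)²/(32·0.00161·1740) = 0.03904 m/s.
Check: Re = ρVD/μ = 1150·0.03904·0.0112/0.00161 = 312.3 < 2300, so the laminar assumption holds.
Q = V·A = 0.03904·(π/4·0.0112²) = 3.846e-06 m³/s = 0.0138 m³/h.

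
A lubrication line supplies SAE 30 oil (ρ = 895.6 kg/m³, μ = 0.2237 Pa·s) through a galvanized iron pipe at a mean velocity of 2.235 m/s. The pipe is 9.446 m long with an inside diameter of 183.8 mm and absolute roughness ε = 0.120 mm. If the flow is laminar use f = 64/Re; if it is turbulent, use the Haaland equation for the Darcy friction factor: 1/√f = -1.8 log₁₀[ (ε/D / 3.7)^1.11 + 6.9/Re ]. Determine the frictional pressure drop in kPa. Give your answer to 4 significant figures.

Reynolds number Re = ρVD/μ = 895.6 · 2.235 · 0.1838 / 0.224 = 1645.
Re < 2300 → laminar flow, so f = 64/Re = 64/1645 = 0.03891 (the turbulent correlation is not needed).
Darcy-Weisbach: ΔP = f(L/D)(ρV²/2) = 0.03891·(9.446/0.1838)·(895.6·2.235²/2) = 0.03891·51.39·2237 = 4474 Pa.
ΔP = 4474 Pa = 4.474 kPa.

ΔP ≈ 4.474 kPa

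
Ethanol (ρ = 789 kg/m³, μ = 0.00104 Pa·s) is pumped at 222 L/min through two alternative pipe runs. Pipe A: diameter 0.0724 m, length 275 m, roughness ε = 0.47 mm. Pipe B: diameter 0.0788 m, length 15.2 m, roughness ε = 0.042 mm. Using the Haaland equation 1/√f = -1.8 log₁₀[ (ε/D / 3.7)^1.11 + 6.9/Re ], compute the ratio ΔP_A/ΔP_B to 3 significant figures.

ΔP_A/ΔP_B ≈ 41.8

Pipe A: V = Q/A = 0.0037/0.004117 = 0.8987 m/s; Re = 4.936e+04; ε/D = 0.00649; Haaland → f = 0.03442; ΔP_A = f(L/D)(ρV²/2) = 4.166e+04 Pa.
Pipe B: V = Q/A = 0.0037/0.004877 = 0.7587 m/s; Re = 4.536e+04; ε/D = 0.000533; Haaland → f = 0.02273; ΔP_B = f(L/D)(ρV²/2) = 995.6 Pa.
ΔP_A/ΔP_B = 4.166e+04/995.6 = 41.8.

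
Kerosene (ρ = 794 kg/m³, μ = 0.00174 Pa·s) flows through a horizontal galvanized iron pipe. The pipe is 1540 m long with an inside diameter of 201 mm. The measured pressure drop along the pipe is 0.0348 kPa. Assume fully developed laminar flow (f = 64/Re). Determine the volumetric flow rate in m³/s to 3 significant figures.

For laminar flow, f = 64/Re with Re = ρVD/μ, so Darcy-Weisbach reduces to ΔP = 32μLV/D². Solving for V: V = ΔP·D²/(32μL) = 34.8·(0.201)²/(32·0.00174·1540) = 0.0164 m/s.
Check: Re = ρVD/μ = 794·0.0164·0.201/0.00174 = 1504 < 2300, so the laminar assumption holds.
Q = V·A = 0.0164·(π/4·0.201²) = 0.0005203 m³/s = 5.20×10^-4 m³/s.

Q ≈ 5.20×10^-4 m³/s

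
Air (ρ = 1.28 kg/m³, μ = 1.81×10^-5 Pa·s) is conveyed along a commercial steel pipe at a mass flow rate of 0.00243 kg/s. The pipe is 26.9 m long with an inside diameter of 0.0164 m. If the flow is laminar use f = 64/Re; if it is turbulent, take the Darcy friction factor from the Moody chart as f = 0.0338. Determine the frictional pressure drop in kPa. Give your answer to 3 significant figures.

A = πD²/4 = π(0.0164)²/4 = 0.0002112 m²; mean velocity V = ṁ/(ρA) = 0.00243/(1.28 · 0.0002112) = 8.987 m/s.
Reynolds number Re = ρVD/μ = 1.28 · 8.987 · 0.0164 / 1.81e-05 = 1.042e+04.
Re > 4000 → turbulent; use the Moody-chart value f = 0.0338.
Darcy-Weisbach: ΔP = f(L/D)(ρV²/2) = 0.0338·(26.9/0.0164)·(1.28·8.987²/2) = 0.0338·1640·51.69 = 2866 Pa.
ΔP = 2866 Pa = 2.87 kPa.

ΔP ≈ 2.87 kPa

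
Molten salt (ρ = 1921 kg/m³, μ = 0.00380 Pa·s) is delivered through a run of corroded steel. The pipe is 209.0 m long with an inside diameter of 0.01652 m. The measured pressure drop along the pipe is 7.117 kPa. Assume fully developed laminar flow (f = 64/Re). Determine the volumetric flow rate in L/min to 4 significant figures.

For laminar flow, f = 64/Re with Re = ρVD/μ, so Darcy-Weisbach reduces to ΔP = 32μLV/D². Solving for V: V = ΔP·D²/(32μL) = 7117·(0.01652)²/(32·0.0038·209) = 0.07643 m/s.
Check: Re = ρVD/μ = 1921·0.07643·0.01652/0.0038 = 638.3 < 2300, so the laminar assumption holds.
Q = V·A = 0.07643·(π/4·0.01652²) = 1.638e-05 m³/s = 0.9829 L/min.

Q ≈ 0.9829 L/min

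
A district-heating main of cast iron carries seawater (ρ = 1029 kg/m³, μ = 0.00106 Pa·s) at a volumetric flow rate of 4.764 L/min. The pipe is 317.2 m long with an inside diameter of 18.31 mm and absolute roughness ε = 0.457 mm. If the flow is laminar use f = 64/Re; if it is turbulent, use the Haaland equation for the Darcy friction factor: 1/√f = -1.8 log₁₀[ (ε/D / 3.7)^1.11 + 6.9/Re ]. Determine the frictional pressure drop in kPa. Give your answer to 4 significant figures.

ΔP ≈ 47.88 kPa

Q = 4.764 L/min = 4.764/60000 = 7.94e-05 m³/s.
Cross-sectional area A = πD²/4 = π(0.01831)²/4 = 0.0002633 m²; mean velocity V = Q/A = 7.94e-05/0.0002633 = 0.3015 m/s.
Reynolds number Re = ρVD/μ = 1029 · 0.3015 · 0.01831 / 0.00106 = 5360.
Re > 4000 → turbulent. Relative roughness ε/D = 0.000457/0.01831 = 0.025. Haaland: 1/√f = -1.8 log₁₀[(0.025/3.7)^1.11 + 6.9/5360] = -1.8 log₁₀[0.00389 + 0.00129] = 4.114, so f = 0.05908.
Darcy-Weisbach: ΔP = f(L/D)(ρV²/2) = 0.05908·(317.2/0.01831)·(1029·0.3015²/2) = 0.05908·1.732e+04·46.78 = 4.788e+04 Pa.
ΔP = 4.788e+04 Pa = 47.88 kPa.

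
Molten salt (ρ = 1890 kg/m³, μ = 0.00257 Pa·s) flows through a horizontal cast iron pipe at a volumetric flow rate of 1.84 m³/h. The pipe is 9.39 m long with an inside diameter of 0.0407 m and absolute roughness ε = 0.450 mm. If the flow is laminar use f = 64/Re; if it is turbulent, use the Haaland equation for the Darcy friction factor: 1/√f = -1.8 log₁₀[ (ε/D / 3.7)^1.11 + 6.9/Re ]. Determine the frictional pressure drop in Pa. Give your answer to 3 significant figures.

Q = 1.84 m³/h = 1.84/3600 = 0.0005111 m³/s.
Cross-sectional area A = πD²/4 = π(0.0407)²/4 = 0.001301 m²; mean velocity V = Q/A = 0.0005111/0.001301 = 0.3929 m/s.
Reynolds number Re = ρVD/μ = 1890 · 0.3929 · 0.0407 / 0.00257 = 1.176e+04.
Re > 4000 → turbulent. Relative roughness ε/D = 0.00045/0.0407 = 0.0111. Haaland: 1/√f = -1.8 log₁₀[(0.0111/3.7)^1.11 + 6.9/1.176e+04] = -1.8 log₁₀[0.00158 + 0.000587] = 4.797, so f = 0.04346.
Darcy-Weisbach: ΔP = f(L/D)(ρV²/2) = 0.04346·(9.39/0.0407)·(1890·0.3929²/2) = 0.04346·230.7·145.8 = 1462 Pa.

ΔP ≈ 1460 Pa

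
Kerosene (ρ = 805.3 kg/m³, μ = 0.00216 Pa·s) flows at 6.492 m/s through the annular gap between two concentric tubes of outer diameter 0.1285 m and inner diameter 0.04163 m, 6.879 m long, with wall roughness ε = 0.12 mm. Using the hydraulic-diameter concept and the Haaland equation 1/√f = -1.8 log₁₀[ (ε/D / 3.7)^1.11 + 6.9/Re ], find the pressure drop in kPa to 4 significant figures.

Hydraulic diameter D_h = 4A/P = D_o - D_i = 0.1285 - 0.04163 = 0.08687 m.
Re = ρVD_h/μ = 805.3·6.492·0.08687/0.00216 = 2.103e+05.
ε/D_h = 0.00012/0.08687 = 0.00138; Haaland gives 1/√f = -1.8 log₁₀[0.000157+3.28e-05] = 6.7, so f = 0.02227.
ΔP = f(L/D_h)(ρV²/2) = 0.02227·6.879/0.08687·1.697e+04 = 2.993e+04 Pa.
ΔP = 29.93 kPa.

ΔP ≈ 29.93 kPa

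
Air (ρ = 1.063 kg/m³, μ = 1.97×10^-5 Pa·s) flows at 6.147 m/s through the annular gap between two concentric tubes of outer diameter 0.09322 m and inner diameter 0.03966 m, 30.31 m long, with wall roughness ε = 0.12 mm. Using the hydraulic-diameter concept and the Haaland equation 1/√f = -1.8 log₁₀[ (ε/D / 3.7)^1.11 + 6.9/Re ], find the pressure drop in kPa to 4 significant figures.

Hydraulic diameter D_h = 4A/P = D_o - D_i = 0.09322 - 0.03966 = 0.05356 m.
Re = ρVD_h/μ = 1.063·6.147·0.05356/1.97e-05 = 1.777e+04.
ε/D_h = 0.00012/0.05356 = 0.00224; Haaland gives 1/√f = -1.8 log₁₀[0.000268+0.000388] = 5.729, so f = 0.03047.
ΔP = f(L/D_h)(ρV²/2) = 0.03047·30.31/0.05356·20.08 = 346.3 Pa.
ΔP = 0.3463 kPa.

ΔP ≈ 0.3463 kPa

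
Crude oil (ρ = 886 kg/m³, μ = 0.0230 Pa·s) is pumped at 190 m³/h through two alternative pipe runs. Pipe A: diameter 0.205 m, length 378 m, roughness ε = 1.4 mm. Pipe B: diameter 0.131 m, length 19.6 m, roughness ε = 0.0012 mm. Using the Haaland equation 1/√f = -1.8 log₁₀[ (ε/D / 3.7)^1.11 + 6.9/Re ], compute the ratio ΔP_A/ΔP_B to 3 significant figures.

Pipe A: V = Q/A = 0.05278/0.03301 = 1.599 m/s; Re = 1.263e+04; ε/D = 0.00683; Haaland → f = 0.03846; ΔP_A = f(L/D)(ρV²/2) = 8.033e+04 Pa.
Pipe B: V = Q/A = 0.05278/0.01348 = 3.916 m/s; Re = 1.976e+04; ε/D = 9.16e-06; Haaland → f = 0.02584; ΔP_B = f(L/D)(ρV²/2) = 2.626e+04 Pa.
ΔP_A/ΔP_B = 8.033e+04/2.626e+04 = 3.06.

ΔP_A/ΔP_B ≈ 3.06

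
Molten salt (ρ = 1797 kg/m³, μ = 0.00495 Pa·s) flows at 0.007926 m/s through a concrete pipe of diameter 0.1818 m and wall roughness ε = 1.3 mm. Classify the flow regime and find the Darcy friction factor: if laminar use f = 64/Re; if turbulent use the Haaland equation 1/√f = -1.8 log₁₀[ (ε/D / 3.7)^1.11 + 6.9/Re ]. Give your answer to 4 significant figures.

f ≈ 0.1223

Re = ρVD/μ = 1797·0.007926·0.1818/0.00495 = 523.1.
Re < 2300 → laminar, so f = 64/Re = 0.1223 (roughness is irrelevant in laminar flow).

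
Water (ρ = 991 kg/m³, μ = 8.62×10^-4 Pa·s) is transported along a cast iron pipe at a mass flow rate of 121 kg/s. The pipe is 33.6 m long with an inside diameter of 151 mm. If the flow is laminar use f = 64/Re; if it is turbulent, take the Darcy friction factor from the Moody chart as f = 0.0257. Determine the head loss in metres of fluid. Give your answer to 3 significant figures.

h_f ≈ 13.5 m

A = πD²/4 = π(0.151)²/4 = 0.01791 m²; mean velocity V = ṁ/(ρA) = 121/(991 · 0.01791) = 6.818 m/s.
Reynolds number Re = ρVD/μ = 991 · 6.818 · 0.151 / 0.000862 = 1.184e+06.
Re > 4000 → turbulent; use the Moody-chart value f = 0.0257.
Darcy-Weisbach: ΔP = f(L/D)(ρV²/2) = 0.0257·(33.6/0.151)·(991·6.818²/2) = 0.0257·222.5·2.303e+04 = 1.317e+05 Pa.
Head loss h_f = ΔP/(ρg) = 1.317e+05/(991·9.81) = 13.5 m.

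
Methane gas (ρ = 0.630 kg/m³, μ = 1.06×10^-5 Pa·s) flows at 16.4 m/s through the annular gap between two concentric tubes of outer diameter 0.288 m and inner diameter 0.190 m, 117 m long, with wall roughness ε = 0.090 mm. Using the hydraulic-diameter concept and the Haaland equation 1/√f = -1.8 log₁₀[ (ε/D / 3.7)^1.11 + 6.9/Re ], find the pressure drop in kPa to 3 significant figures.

Hydraulic diameter D_h = 4A/P = D_o - D_i = 0.288 - 0.19 = 0.098 m.
Re = ρVD_h/μ = 0.63·16.4·0.098/1.06e-05 = 9.552e+04.
ε/D_h = 9e-05/0.098 = 0.000918; Haaland gives 1/√f = -1.8 log₁₀[9.96e-05+7.22e-05] = 6.777, so f = 0.02177.
ΔP = f(L/D_h)(ρV²/2) = 0.02177·117/0.098·84.72 = 2202 Pa.
ΔP = 2.20 kPa.

ΔP ≈ 2.20 kPa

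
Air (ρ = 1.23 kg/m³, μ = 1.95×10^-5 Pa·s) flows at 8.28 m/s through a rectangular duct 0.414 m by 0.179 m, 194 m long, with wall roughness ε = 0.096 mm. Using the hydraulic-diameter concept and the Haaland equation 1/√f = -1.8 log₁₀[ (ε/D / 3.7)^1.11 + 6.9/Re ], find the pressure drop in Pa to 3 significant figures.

ΔP ≈ 618 Pa

Hydraulic diameter D_h = 4A/P = 4·(0.414·0.179)/(2·(0.414+0.179)) = 0.2964/1.186 = 0.2499 m.
Re = ρVD_h/μ = 1.23·8.28·0.2499/1.95e-05 = 1.305e+05.
ε/D_h = 9.6e-05/0.2499 = 0.000384; Haaland gives 1/√f = -1.8 log₁₀[3.78e-05+5.29e-05] = 7.276, so f = 0.01889.
ΔP = f(L/D_h)(ρV²/2) = 0.01889·194/0.2499·42.16 = 618.1 Pa.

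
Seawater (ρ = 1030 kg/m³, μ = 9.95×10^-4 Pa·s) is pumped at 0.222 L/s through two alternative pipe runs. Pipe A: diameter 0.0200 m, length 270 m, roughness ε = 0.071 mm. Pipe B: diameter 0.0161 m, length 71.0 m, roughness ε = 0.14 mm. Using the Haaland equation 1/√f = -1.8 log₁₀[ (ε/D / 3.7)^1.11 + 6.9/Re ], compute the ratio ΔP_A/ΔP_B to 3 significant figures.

ΔP_A/ΔP_B ≈ 1.09

Pipe A: V = Q/A = 0.000222/0.0003142 = 0.7066 m/s; Re = 1.463e+04; ε/D = 0.00355; Haaland → f = 0.03346; ΔP_A = f(L/D)(ρV²/2) = 1.162e+05 Pa.
Pipe B: V = Q/A = 0.000222/0.0002036 = 1.09 m/s; Re = 1.817e+04; ε/D = 0.0087; Haaland → f = 0.03939; ΔP_B = f(L/D)(ρV²/2) = 1.064e+05 Pa.
ΔP_A/ΔP_B = 1.162e+05/1.064e+05 = 1.09.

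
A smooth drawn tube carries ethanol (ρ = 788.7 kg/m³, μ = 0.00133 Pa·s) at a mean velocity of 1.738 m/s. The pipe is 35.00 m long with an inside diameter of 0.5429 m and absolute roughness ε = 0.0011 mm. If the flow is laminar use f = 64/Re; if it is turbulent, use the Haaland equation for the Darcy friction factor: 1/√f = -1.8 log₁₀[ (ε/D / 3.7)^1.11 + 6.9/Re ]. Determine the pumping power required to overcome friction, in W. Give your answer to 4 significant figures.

Reynolds number Re = ρVD/μ = 788.7 · 1.738 · 0.5429 / 0.00133 = 5.595e+05.
Re > 4000 → turbulent. Relative roughness ε/D = 1.1e-06/0.5429 = 2.03e-06. Haaland: 1/√f = -1.8 log₁₀[(2.03e-06/3.7)^1.11 + 6.9/5.595e+05] = -1.8 log₁₀[1.12e-07 + 1.23e-05] = 8.829, so f = 0.01283.
Darcy-Weisbach: ΔP = f(L/D)(ρV²/2) = 0.01283·(35/0.5429)·(788.7·1.738²/2) = 0.01283·64.47·1191 = 985.1 Pa.
Q = V·A = 1.738·0.2315 = 0.4023 m³/s.
Pumping power P = QΔP = 0.4023·985.1 = 396.35 W = 396.3 W.

P ≈ 396.3 W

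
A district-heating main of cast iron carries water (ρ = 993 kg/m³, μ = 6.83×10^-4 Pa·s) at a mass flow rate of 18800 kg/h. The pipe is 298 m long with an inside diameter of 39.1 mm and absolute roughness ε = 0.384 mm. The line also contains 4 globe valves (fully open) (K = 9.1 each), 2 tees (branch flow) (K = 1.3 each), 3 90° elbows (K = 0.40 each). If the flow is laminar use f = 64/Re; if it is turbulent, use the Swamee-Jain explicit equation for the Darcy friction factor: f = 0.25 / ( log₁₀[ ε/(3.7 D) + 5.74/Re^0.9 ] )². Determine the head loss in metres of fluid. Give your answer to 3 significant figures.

h_f ≈ 323 m

ṁ = 18800 kg/h = 18800/3600 = 5.222 kg/s.
A = πD²/4 = π(0.0391)²/4 = 0.001201 m²; mean velocity V = ṁ/(ρA) = 5.222/(993 · 0.001201) = 4.38 m/s.
Reynolds number Re = ρVD/μ = 993 · 4.38 · 0.0391 / 0.000683 = 2.49e+05.
Re > 4000 → turbulent. Relative roughness ε/D = 0.000384/0.0391 = 0.00982. Swamee-Jain: f = 0.25/(log₁₀[0.00982/3.7 + 5.74/2.49e+05^0.9])² = 0.25/(log₁₀[0.00265 + 7.99e-05])² = 0.25/(-2.563)² = 0.03805.
Total minor-loss coefficient ΣK = 4·9.1 + 2·1.3 + 3·0.4 = 40.2.
ΔP = [f·L/D + ΣK]·(ρV²/2) = [0.03805·298/0.0391 + 40.2]·(993·4.38²/2) = [290 + 40.2]·9525 = 3.145e+06 Pa.
Head loss h_f = ΔP/(ρg) = 3.145e+06/(993·9.81) = 323 m.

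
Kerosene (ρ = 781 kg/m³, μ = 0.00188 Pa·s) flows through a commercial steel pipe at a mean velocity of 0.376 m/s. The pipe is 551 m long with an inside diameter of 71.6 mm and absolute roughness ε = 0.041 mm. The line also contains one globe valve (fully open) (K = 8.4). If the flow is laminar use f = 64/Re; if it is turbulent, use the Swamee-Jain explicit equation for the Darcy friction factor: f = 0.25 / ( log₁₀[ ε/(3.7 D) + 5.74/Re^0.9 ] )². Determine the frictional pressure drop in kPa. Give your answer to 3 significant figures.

ΔP ≈ 13.7 kPa

Reynolds number Re = ρVD/μ = 781 · 0.376 · 0.0716 / 0.00188 = 1.118e+04.
Re > 4000 → turbulent. Relative roughness ε/D = 4.1e-05/0.0716 = 0.000573. Swamee-Jain: f = 0.25/(log₁₀[0.000573/3.7 + 5.74/1.118e+04^0.9])² = 0.25/(log₁₀[0.000155 + 0.0013])² = 0.25/(-2.836)² = 0.03108.
Total minor-loss coefficient ΣK = 1·8.4 = 8.4.
ΔP = [f·L/D + ΣK]·(ρV²/2) = [0.03108·551/0.0716 + 8.4]·(781·0.376²/2) = [239.2 + 8.4]·55.21 = 1.367e+04 Pa.
ΔP = 1.367e+04 Pa = 13.7 kPa.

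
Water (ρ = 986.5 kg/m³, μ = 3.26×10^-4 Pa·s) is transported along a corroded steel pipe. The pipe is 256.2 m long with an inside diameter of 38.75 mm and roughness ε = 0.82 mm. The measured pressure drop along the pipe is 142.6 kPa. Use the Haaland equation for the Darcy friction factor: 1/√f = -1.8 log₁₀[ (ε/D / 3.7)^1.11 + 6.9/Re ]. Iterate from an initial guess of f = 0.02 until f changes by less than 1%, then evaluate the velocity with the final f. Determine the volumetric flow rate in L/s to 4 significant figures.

Q ≈ 1.101 L/s

Rearranging Darcy-Weisbach: V = √(2·ΔP·D/(f·L·ρ)). With ε/D = 0.00082/0.03875 = 0.0212, iterate starting from f = 0.02:
  f = 0.02 → V = √(2·1.426e+05·0.03875/(0.02·256.2·986.5)) = 1.479 m/s; Re = ρVD/μ = 1.734e+05; f → 0.05002
  f = 0.05002 → V = 0.935 m/s; Re = 1.096e+05; f → 0.05014
Converged (Δf/f < 1%). With the final f = 0.05014: V = √(2·1.426e+05·0.03875/(0.05014·256.2·986.5)) = 0.9338 m/s.
Q = V·A = 0.9338·(π/4·0.03875²) = 0.001101 m³/s = 1.101 L/s.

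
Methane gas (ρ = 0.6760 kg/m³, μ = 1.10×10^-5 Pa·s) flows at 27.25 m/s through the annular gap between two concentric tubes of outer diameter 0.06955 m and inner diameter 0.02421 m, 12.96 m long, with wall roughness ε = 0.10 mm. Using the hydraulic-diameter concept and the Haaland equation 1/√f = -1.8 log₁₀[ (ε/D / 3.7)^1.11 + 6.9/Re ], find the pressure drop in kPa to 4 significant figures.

Hydraulic diameter D_h = 4A/P = D_o - D_i = 0.06955 - 0.02421 = 0.04534 m.
Re = ρVD_h/μ = 0.676·27.25·0.04534/1.1e-05 = 7.593e+04.
ε/D_h = 0.0001/0.04534 = 0.00221; Haaland gives 1/√f = -1.8 log₁₀[0.000263+9.09e-05] = 6.211, so f = 0.02592.
ΔP = f(L/D_h)(ρV²/2) = 0.02592·12.96/0.04534·251 = 1860 Pa.
ΔP = 1.860 kPa.

ΔP ≈ 1.860 kPa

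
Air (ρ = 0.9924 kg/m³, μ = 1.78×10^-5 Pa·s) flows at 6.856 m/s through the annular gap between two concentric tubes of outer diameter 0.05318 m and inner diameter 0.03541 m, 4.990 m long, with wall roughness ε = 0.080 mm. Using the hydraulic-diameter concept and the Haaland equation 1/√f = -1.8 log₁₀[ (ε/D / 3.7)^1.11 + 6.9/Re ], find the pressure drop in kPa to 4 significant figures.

Hydraulic diameter D_h = 4A/P = D_o - D_i = 0.05318 - 0.03541 = 0.01777 m.
Re = ρVD_h/μ = 0.9924·6.856·0.01777/1.78e-05 = 6792.
ε/D_h = 8e-05/0.01777 = 0.0045; Haaland gives 1/√f = -1.8 log₁₀[0.000582+0.00102] = 5.034, so f = 0.03946.
ΔP = f(L/D_h)(ρV²/2) = 0.03946·4.99/0.01777·23.32 = 258.5 Pa.
ΔP = 0.2585 kPa.

ΔP ≈ 0.2585 kPa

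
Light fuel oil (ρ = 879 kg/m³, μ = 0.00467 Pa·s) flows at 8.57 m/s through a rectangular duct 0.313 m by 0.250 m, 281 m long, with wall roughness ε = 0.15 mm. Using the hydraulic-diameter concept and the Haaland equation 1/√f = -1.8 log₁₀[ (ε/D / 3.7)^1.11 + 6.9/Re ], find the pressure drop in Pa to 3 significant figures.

Hydraulic diameter D_h = 4A/P = 4·(0.313·0.25)/(2·(0.313+0.25)) = 0.313/1.126 = 0.278 m.
Re = ρVD_h/μ = 879·8.57·0.278/0.00467 = 4.484e+05.
ε/D_h = 0.00015/0.278 = 0.00054; Haaland gives 1/√f = -1.8 log₁₀[5.52e-05+1.54e-05] = 7.472, so f = 0.01791.
ΔP = f(L/D_h)(ρV²/2) = 0.01791·281/0.278·3.228e+04 = 5.844e+05 Pa.

ΔP ≈ 584000 Pa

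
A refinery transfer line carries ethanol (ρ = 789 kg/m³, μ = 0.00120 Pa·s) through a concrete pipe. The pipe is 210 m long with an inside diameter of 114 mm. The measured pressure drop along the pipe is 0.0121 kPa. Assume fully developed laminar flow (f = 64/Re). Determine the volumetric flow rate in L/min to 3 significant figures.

For laminar flow, f = 64/Re with Re = ρVD/μ, so Darcy-Weisbach reduces to ΔP = 32μLV/D². Solving for V: V = ΔP·D²/(32μL) = 12.1·(0.114)²/(32·0.0012·210) = 0.0195 m/s.
Check: Re = ρVD/μ = 789·0.0195·0.114/0.0012 = 1462 < 2300, so the laminar assumption holds.
Q = V·A = 0.0195·(π/4·0.114²) = 0.000199 m³/s = 11.9 L/min.

Q ≈ 11.9 L/min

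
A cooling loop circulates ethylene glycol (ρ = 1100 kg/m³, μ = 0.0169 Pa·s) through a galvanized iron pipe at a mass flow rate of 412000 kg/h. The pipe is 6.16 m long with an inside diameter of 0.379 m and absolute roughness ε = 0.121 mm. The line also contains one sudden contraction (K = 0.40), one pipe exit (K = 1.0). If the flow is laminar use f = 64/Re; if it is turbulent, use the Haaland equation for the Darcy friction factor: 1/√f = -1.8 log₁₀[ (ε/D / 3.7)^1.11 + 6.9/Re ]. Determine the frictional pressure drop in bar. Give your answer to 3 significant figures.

ΔP ≈ 0.00849 bar

ṁ = 412000 kg/h = 412000/3600 = 114.4 kg/s.
A = πD²/4 = π(0.379)²/4 = 0.1128 m²; mean velocity V = ṁ/(ρA) = 114.4/(1100 · 0.1128) = 0.9222 m/s.
Reynolds number Re = ρVD/μ = 1100 · 0.9222 · 0.379 / 0.0169 = 2.275e+04.
Re > 4000 → turbulent. Relative roughness ε/D = 0.000121/0.379 = 0.000319. Haaland: 1/√f = -1.8 log₁₀[(0.000319/3.7)^1.11 + 6.9/2.275e+04] = -1.8 log₁₀[3.08e-05 + 0.000303] = 6.257, so f = 0.02554.
Total minor-loss coefficient ΣK = 1·0.4 + 1·1 = 1.4.
ΔP = [f·L/D + ΣK]·(ρV²/2) = [0.02554·6.16/0.379 + 1.4]·(1100·0.9222²/2) = [0.4152 + 1.4]·467.8 = 849.1 Pa.
ΔP = 849.1 Pa = 0.00849 bar.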